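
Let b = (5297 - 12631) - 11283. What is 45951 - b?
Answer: 64568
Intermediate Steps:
b = -18617 (b = -7334 - 11283 = -18617)
45951 - b = 45951 - 1*(-18617) = 45951 + 18617 = 64568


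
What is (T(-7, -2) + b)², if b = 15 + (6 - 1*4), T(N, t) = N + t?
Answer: 64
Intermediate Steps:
b = 17 (b = 15 + (6 - 4) = 15 + 2 = 17)
(T(-7, -2) + b)² = ((-7 - 2) + 17)² = (-9 + 17)² = 8² = 64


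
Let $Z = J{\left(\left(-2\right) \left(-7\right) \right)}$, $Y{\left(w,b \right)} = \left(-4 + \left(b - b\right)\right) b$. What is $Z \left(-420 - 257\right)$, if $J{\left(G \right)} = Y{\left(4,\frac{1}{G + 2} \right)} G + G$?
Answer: $- \frac{14217}{2} \approx -7108.5$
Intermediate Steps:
$Y{\left(w,b \right)} = - 4 b$ ($Y{\left(w,b \right)} = \left(-4 + 0\right) b = - 4 b$)
$J{\left(G \right)} = G - \frac{4 G}{2 + G}$ ($J{\left(G \right)} = - \frac{4}{G + 2} G + G = - \frac{4}{2 + G} G + G = - \frac{4 G}{2 + G} + G = G - \frac{4 G}{2 + G}$)
$Z = \frac{21}{2}$ ($Z = \frac{\left(-2\right) \left(-7\right) \left(-2 - -14\right)}{2 - -14} = \frac{14 \left(-2 + 14\right)}{2 + 14} = 14 \cdot \frac{1}{16} \cdot 12 = \frac{21}{2} \approx 10.5$)
$Z \left(-420 - 257\right) = \frac{21 \left(-420 - 257\right)}{2} = \frac{21}{2} \left(-677\right) = - \frac{14217}{2}$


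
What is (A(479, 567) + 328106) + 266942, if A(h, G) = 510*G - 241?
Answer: 883977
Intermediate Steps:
A(h, G) = -241 + 510*G
(A(479, 567) + 328106) + 266942 = ((-241 + 510*567) + 328106) + 266942 = ((-241 + 289170) + 328106) + 266942 = (288929 + 328106) + 266942 = 617035 + 266942 = 883977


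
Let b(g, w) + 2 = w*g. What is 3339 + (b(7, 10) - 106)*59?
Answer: 1097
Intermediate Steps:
b(g, w) = -2 + g*w (b(g, w) = -2 + w*g = -2 + g*w)
3339 + (b(7, 10) - 106)*59 = 3339 + ((-2 + 7*10) - 106)*59 = 3339 + ((-2 + 70) - 106)*59 = 3339 + (68 - 106)*59 = 3339 - 38*59 = 3339 - 2242 = 1097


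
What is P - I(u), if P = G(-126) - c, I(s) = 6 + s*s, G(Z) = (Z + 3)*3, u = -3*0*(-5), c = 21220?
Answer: -21595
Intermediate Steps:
u = 0 (u = 0*(-5) = 0)
G(Z) = 9 + 3*Z (G(Z) = (3 + Z)*3 = 9 + 3*Z)
I(s) = 6 + s²
P = -21589 (P = (9 + 3*(-126)) - 1*21220 = (9 - 378) - 21220 = -369 - 21220 = -21589)
P - I(u) = -21589 - (6 + 0²) = -21589 - (6 + 0) = -21589 - 1*6 = -21589 - 6 = -21595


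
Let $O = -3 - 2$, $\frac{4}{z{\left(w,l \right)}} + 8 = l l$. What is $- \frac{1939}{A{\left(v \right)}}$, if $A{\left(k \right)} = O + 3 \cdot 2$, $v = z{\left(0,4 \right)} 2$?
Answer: $-1939$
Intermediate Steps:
$z{\left(w,l \right)} = \frac{4}{-8 + l^{2}}$ ($z{\left(w,l \right)} = \frac{4}{-8 + l l} = \frac{4}{-8 + l^{2}}$)
$O = -5$ ($O = -3 - 2 = -5$)
$v = 1$ ($v = \frac{4}{-8 + 4^{2}} \cdot 2 = \frac{4}{-8 + 16} \cdot 2 = \frac{4}{8} \cdot 2 = 4 \cdot \frac{1}{8} \cdot 2 = \frac{1}{2} \cdot 2 = 1$)
$A{\left(k \right)} = 1$ ($A{\left(k \right)} = -5 + 3 \cdot 2 = -5 + 6 = 1$)
$- \frac{1939}{A{\left(v \right)}} = - \frac{1939}{1} = \left(-1939\right) 1 = -1939$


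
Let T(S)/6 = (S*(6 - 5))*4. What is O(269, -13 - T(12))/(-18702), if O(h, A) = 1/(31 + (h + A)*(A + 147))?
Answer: -1/92743218 ≈ -1.0782e-8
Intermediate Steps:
T(S) = 24*S (T(S) = 6*((S*(6 - 5))*4) = 6*((S*1)*4) = 6*(S*4) = 6*(4*S) = 24*S)
O(h, A) = 1/(31 + (147 + A)*(A + h)) (O(h, A) = 1/(31 + (A + h)*(147 + A)) = 1/(31 + (147 + A)*(A + h)))
O(269, -13 - T(12))/(-18702) = 1/((31 + (-13 - 24*12)² + 147*(-13 - 24*12) + 147*269 + (-13 - 24*12)*269)*(-18702)) = -1/18702/(31 + (-13 - 1*288)² + 147*(-13 - 1*288) + 39543 + (-13 - 1*288)*269) = -1/18702/(31 + (-13 - 288)² + 147*(-13 - 288) + 39543 + (-13 - 288)*269) = -1/18702/(31 + (-301)² + 147*(-301) + 39543 - 301*269) = -1/18702/(31 + 90601 - 44247 + 39543 - 80969) = -1/18702/4959 = (1/4959)*(-1/18702) = -1/92743218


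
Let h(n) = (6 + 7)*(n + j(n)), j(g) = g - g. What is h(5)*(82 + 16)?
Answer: 6370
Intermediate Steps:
j(g) = 0
h(n) = 13*n (h(n) = (6 + 7)*(n + 0) = 13*n)
h(5)*(82 + 16) = (13*5)*(82 + 16) = 65*98 = 6370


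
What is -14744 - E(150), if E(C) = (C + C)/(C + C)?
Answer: -14745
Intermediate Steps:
E(C) = 1 (E(C) = (2*C)/((2*C)) = (2*C)*(1/(2*C)) = 1)
-14744 - E(150) = -14744 - 1*1 = -14744 - 1 = -14745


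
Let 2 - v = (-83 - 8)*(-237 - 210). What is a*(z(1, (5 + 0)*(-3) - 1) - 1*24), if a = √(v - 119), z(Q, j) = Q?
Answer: -23*I*√40794 ≈ -4645.4*I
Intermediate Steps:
v = -40675 (v = 2 - (-83 - 8)*(-237 - 210) = 2 - (-91)*(-447) = 2 - 1*40677 = 2 - 40677 = -40675)
a = I*√40794 (a = √(-40675 - 119) = √(-40794) = I*√40794 ≈ 201.98*I)
a*(z(1, (5 + 0)*(-3) - 1) - 1*24) = (I*√40794)*(1 - 1*24) = (I*√40794)*(1 - 24) = (I*√40794)*(-23) = -23*I*√40794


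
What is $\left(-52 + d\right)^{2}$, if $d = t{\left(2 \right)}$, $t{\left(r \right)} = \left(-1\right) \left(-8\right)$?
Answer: $1936$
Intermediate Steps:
$t{\left(r \right)} = 8$
$d = 8$
$\left(-52 + d\right)^{2} = \left(-52 + 8\right)^{2} = \left(-44\right)^{2} = 1936$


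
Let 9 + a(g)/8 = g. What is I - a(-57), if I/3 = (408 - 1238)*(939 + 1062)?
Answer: -4981962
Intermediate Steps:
I = -4982490 (I = 3*((408 - 1238)*(939 + 1062)) = 3*(-830*2001) = 3*(-1660830) = -4982490)
a(g) = -72 + 8*g
I - a(-57) = -4982490 - (-72 + 8*(-57)) = -4982490 - (-72 - 456) = -4982490 - 1*(-528) = -4982490 + 528 = -4981962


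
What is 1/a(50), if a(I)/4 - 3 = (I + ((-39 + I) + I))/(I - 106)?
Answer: 14/57 ≈ 0.24561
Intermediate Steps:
a(I) = 12 + 4*(-39 + 3*I)/(-106 + I) (a(I) = 12 + 4*((I + ((-39 + I) + I))/(I - 106)) = 12 + 4*((I + (-39 + 2*I))/(-106 + I)) = 12 + 4*((-39 + 3*I)/(-106 + I)) = 12 + 4*(-39 + 3*I)/(-106 + I))
1/a(50) = 1/(12*(-119 + 2*50)/(-106 + 50)) = 1/(12*(-119 + 100)/(-56)) = 1/(12*(-1/56)*(-19)) = 1/(57/14) = 14/57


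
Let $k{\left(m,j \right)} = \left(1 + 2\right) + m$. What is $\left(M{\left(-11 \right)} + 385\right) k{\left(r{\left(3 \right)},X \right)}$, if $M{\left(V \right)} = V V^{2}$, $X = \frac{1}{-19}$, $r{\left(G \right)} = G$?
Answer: $-5676$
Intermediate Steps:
$X = - \frac{1}{19} \approx -0.052632$
$M{\left(V \right)} = V^{3}$
$k{\left(m,j \right)} = 3 + m$
$\left(M{\left(-11 \right)} + 385\right) k{\left(r{\left(3 \right)},X \right)} = \left(\left(-11\right)^{3} + 385\right) \left(3 + 3\right) = \left(-1331 + 385\right) 6 = \left(-946\right) 6 = -5676$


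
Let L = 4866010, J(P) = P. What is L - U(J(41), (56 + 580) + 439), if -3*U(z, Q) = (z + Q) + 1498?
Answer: 14600644/3 ≈ 4.8669e+6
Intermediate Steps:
U(z, Q) = -1498/3 - Q/3 - z/3 (U(z, Q) = -((z + Q) + 1498)/3 = -((Q + z) + 1498)/3 = -(1498 + Q + z)/3 = -1498/3 - Q/3 - z/3)
L - U(J(41), (56 + 580) + 439) = 4866010 - (-1498/3 - ((56 + 580) + 439)/3 - 1/3*41) = 4866010 - (-1498/3 - (636 + 439)/3 - 41/3) = 4866010 - (-1498/3 - 1/3*1075 - 41/3) = 4866010 - (-1498/3 - 1075/3 - 41/3) = 4866010 - 1*(-2614/3) = 4866010 + 2614/3 = 14600644/3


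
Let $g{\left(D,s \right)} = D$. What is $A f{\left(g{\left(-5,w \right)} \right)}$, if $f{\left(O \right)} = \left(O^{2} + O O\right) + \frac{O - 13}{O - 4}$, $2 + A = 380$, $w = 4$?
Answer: $19656$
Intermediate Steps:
$A = 378$ ($A = -2 + 380 = 378$)
$f{\left(O \right)} = 2 O^{2} + \frac{-13 + O}{-4 + O}$ ($f{\left(O \right)} = \left(O^{2} + O^{2}\right) + \frac{-13 + O}{-4 + O} = 2 O^{2} + \frac{-13 + O}{-4 + O}$)
$A f{\left(g{\left(-5,w \right)} \right)} = 378 \frac{-13 - 5 - 8 \left(-5\right)^{2} + 2 \left(-5\right)^{3}}{-4 - 5} = 378 \frac{-13 - 5 - 200 + 2 \left(-125\right)}{-9} = 378 \left(- \frac{-13 - 5 - 200 - 250}{9}\right) = 378 \left(\left(- \frac{1}{9}\right) \left(-468\right)\right) = 378 \cdot 52 = 19656$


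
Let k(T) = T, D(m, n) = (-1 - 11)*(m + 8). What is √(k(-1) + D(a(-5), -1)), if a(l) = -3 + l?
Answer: I ≈ 1.0*I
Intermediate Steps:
D(m, n) = -96 - 12*m (D(m, n) = -12*(8 + m) = -96 - 12*m)
√(k(-1) + D(a(-5), -1)) = √(-1 + (-96 - 12*(-3 - 5))) = √(-1 + (-96 - 12*(-8))) = √(-1 + (-96 + 96)) = √(-1 + 0) = √(-1) = I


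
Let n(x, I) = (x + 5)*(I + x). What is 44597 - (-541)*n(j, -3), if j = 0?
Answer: 36482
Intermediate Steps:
n(x, I) = (5 + x)*(I + x)
44597 - (-541)*n(j, -3) = 44597 - (-541)*(0**2 + 5*(-3) + 5*0 - 3*0) = 44597 - (-541)*(0 - 15 + 0 + 0) = 44597 - (-541)*(-15) = 44597 - 1*8115 = 44597 - 8115 = 36482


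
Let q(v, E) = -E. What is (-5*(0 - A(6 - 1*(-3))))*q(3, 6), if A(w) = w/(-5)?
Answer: 54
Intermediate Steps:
A(w) = -w/5 (A(w) = w*(-⅕) = -w/5)
(-5*(0 - A(6 - 1*(-3))))*q(3, 6) = (-5*(0 - (-1)*(6 - 1*(-3))/5))*(-1*6) = -5*(0 - (-1)*(6 + 3)/5)*(-6) = -5*(0 - (-1)*9/5)*(-6) = -5*(0 - 1*(-9/5))*(-6) = -5*(0 + 9/5)*(-6) = -5*9/5*(-6) = -9*(-6) = 54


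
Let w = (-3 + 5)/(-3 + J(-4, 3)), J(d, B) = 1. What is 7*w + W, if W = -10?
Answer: -17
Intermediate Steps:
w = -1 (w = (-3 + 5)/(-3 + 1) = 2/(-2) = 2*(-½) = -1)
7*w + W = 7*(-1) - 10 = -7 - 10 = -17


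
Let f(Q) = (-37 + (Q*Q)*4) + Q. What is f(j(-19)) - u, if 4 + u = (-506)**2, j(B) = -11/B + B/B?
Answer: -92436739/361 ≈ -2.5606e+5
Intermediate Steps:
j(B) = 1 - 11/B (j(B) = -11/B + 1 = 1 - 11/B)
u = 256032 (u = -4 + (-506)**2 = -4 + 256036 = 256032)
f(Q) = -37 + Q + 4*Q**2 (f(Q) = (-37 + Q**2*4) + Q = (-37 + 4*Q**2) + Q = -37 + Q + 4*Q**2)
f(j(-19)) - u = (-37 + (-11 - 19)/(-19) + 4*((-11 - 19)/(-19))**2) - 1*256032 = (-37 - 1/19*(-30) + 4*(-1/19*(-30))**2) - 256032 = (-37 + 30/19 + 4*(30/19)**2) - 256032 = (-37 + 30/19 + 4*(900/361)) - 256032 = (-37 + 30/19 + 3600/361) - 256032 = -9187/361 - 256032 = -92436739/361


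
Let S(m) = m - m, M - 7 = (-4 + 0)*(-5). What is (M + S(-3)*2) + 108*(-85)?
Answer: -9153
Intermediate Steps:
M = 27 (M = 7 + (-4 + 0)*(-5) = 7 - 4*(-5) = 7 + 20 = 27)
S(m) = 0
(M + S(-3)*2) + 108*(-85) = (27 + 0*2) + 108*(-85) = (27 + 0) - 9180 = 27 - 9180 = -9153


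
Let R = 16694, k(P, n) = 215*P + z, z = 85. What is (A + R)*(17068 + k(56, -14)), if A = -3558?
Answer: 383479248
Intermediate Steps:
k(P, n) = 85 + 215*P (k(P, n) = 215*P + 85 = 85 + 215*P)
(A + R)*(17068 + k(56, -14)) = (-3558 + 16694)*(17068 + (85 + 215*56)) = 13136*(17068 + (85 + 12040)) = 13136*(17068 + 12125) = 13136*29193 = 383479248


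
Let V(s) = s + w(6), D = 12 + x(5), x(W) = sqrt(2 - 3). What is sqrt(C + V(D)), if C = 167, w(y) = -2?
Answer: sqrt(177 + I) ≈ 13.304 + 0.03758*I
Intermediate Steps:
x(W) = I (x(W) = sqrt(-1) = I)
D = 12 + I ≈ 12.0 + 1.0*I
V(s) = -2 + s (V(s) = s - 2 = -2 + s)
sqrt(C + V(D)) = sqrt(167 + (-2 + (12 + I))) = sqrt(167 + (10 + I)) = sqrt(177 + I)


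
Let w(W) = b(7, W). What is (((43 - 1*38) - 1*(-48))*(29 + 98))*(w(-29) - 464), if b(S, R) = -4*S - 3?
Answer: -3331845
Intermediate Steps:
b(S, R) = -3 - 4*S
w(W) = -31 (w(W) = -3 - 4*7 = -3 - 28 = -31)
(((43 - 1*38) - 1*(-48))*(29 + 98))*(w(-29) - 464) = (((43 - 1*38) - 1*(-48))*(29 + 98))*(-31 - 464) = (((43 - 38) + 48)*127)*(-495) = ((5 + 48)*127)*(-495) = (53*127)*(-495) = 6731*(-495) = -3331845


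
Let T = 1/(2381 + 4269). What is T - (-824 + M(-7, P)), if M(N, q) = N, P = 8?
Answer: 5526151/6650 ≈ 831.00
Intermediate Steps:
T = 1/6650 ≈ 0.00015038
T - (-824 + M(-7, P)) = 1/6650 - (-824 - 7) = 1/6650 - 1*(-831) = 1/6650 + 831 = 5526151/6650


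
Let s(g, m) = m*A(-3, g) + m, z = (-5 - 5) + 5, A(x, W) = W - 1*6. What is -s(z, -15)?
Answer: -150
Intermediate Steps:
A(x, W) = -6 + W (A(x, W) = W - 6 = -6 + W)
z = -5 (z = -10 + 5 = -5)
s(g, m) = m + m*(-6 + g) (s(g, m) = m*(-6 + g) + m = m + m*(-6 + g))
-s(z, -15) = -(-15)*(-5 - 5) = -(-15)*(-10) = -1*150 = -150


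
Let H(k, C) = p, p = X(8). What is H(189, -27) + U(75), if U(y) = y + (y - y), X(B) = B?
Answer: 83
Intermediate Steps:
p = 8
H(k, C) = 8
U(y) = y (U(y) = y + 0 = y)
H(189, -27) + U(75) = 8 + 75 = 83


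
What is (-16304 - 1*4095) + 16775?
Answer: -3624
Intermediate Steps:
(-16304 - 1*4095) + 16775 = (-16304 - 4095) + 16775 = -20399 + 16775 = -3624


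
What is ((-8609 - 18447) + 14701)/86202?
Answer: -12355/86202 ≈ -0.14333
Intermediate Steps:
((-8609 - 18447) + 14701)/86202 = (-27056 + 14701)*(1/86202) = -12355*1/86202 = -12355/86202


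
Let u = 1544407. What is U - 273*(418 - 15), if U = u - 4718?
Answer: 1429670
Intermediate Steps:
U = 1539689 (U = 1544407 - 4718 = 1539689)
U - 273*(418 - 15) = 1539689 - 273*(418 - 15) = 1539689 - 273*403 = 1539689 - 110019 = 1429670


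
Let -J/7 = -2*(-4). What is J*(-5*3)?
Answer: 840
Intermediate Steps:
J = -56 (J = -(-14)*(-4) = -7*8 = -56)
J*(-5*3) = -(-280)*3 = -56*(-15) = 840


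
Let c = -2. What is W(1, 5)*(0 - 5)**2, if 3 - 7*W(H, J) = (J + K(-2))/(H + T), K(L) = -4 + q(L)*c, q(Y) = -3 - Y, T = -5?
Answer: 375/28 ≈ 13.393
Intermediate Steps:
K(L) = 2 + 2*L (K(L) = -4 + (-3 - L)*(-2) = -4 + (6 + 2*L) = 2 + 2*L)
W(H, J) = 3/7 - (-2 + J)/(7*(-5 + H)) (W(H, J) = 3/7 - (J + (2 + 2*(-2)))/(7*(H - 5)) = 3/7 - (J + (2 - 4))/(7*(-5 + H)) = 3/7 - (J - 2)/(7*(-5 + H)) = 3/7 - (-2 + J)/(7*(-5 + H)))
W(1, 5)*(0 - 5)**2 = ((-13 - 1*5 + 3*1)/(7*(-5 + 1)))*(0 - 5)**2 = ((1/7)*(-13 - 5 + 3)/(-4))*(-5)**2 = ((1/7)*(-1/4)*(-15))*25 = (15/28)*25 = 375/28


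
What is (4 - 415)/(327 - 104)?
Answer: -411/223 ≈ -1.8431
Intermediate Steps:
(4 - 415)/(327 - 104) = -411/223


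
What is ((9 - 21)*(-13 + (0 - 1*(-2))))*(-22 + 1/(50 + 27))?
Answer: -20316/7 ≈ -2902.3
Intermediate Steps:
((9 - 21)*(-13 + (0 - 1*(-2))))*(-22 + 1/(50 + 27)) = (-12*(-13 + (0 + 2)))*(-22 + 1/77) = (-12*(-13 + 2))*(-22 + 1/77) = -12*(-11)*(-1693/77) = 132*(-1693/77) = -20316/7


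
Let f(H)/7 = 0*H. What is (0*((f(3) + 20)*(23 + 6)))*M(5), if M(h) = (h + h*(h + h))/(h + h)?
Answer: 0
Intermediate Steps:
f(H) = 0 (f(H) = 7*(0*H) = 7*0 = 0)
M(h) = (h + 2*h²)/(2*h) (M(h) = (h + h*(2*h))/((2*h)) = (h + 2*h²)*(1/(2*h)) = (h + 2*h²)/(2*h))
(0*((f(3) + 20)*(23 + 6)))*M(5) = (0*((0 + 20)*(23 + 6)))*(½ + 5) = (0*(20*29))*(11/2) = (0*580)*(11/2) = 0*(11/2) = 0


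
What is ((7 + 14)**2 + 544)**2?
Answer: 970225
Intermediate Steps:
((7 + 14)**2 + 544)**2 = (21**2 + 544)**2 = (441 + 544)**2 = 985**2 = 970225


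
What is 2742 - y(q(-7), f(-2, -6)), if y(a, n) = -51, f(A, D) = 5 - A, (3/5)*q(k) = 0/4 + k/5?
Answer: 2793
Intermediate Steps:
q(k) = k/3 (q(k) = 5*(0/4 + k/5)/3 = 5*(0*(¼) + k*(⅕))/3 = 5*(0 + k/5)/3 = 5*(k/5)/3 = k/3)
2742 - y(q(-7), f(-2, -6)) = 2742 - 1*(-51) = 2742 + 51 = 2793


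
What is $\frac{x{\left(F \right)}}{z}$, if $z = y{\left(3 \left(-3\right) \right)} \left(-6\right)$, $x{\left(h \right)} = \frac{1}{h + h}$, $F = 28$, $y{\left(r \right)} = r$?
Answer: $\frac{1}{3024} \approx 0.00033069$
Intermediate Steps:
$x{\left(h \right)} = \frac{1}{2 h}$
$z = 54$ ($z = 3 \left(-3\right) \left(-6\right) = \left(-9\right) \left(-6\right) = 54$)
$\frac{x{\left(F \right)}}{z} = \frac{\frac{1}{2} \cdot \frac{1}{28}}{54} = \frac{1}{2} \cdot \frac{1}{28} \cdot \frac{1}{54} = \frac{1}{56} \cdot \frac{1}{54} = \frac{1}{3024}$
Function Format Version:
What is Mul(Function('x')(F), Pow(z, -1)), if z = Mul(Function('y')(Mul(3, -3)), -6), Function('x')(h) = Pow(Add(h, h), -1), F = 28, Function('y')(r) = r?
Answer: Rational(1, 3024) ≈ 0.00033069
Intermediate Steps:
Function('x')(h) = Mul(Rational(1, 2), Pow(h, -1)) (Function('x')(h) = Pow(Mul(2, h), -1) = Mul(Rational(1, 2), Pow(h, -1)))
z = 54 (z = Mul(Mul(3, -3), -6) = Mul(-9, -6) = 54)
Mul(Function('x')(F), Pow(z, -1)) = Mul(Mul(Rational(1, 2), Pow(28, -1)), Pow(54, -1)) = Mul(Mul(Rational(1, 2), Rational(1, 28)), Rational(1, 54)) = Mul(Rational(1, 56), Rational(1, 54)) = Rational(1, 3024)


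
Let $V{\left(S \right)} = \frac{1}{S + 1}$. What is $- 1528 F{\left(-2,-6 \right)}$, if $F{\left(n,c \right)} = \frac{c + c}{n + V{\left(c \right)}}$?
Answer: $- \frac{91680}{11} \approx -8334.5$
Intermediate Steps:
$V{\left(S \right)} = \frac{1}{1 + S}$
$F{\left(n,c \right)} = \frac{2 c}{n + \frac{1}{1 + c}}$ ($F{\left(n,c \right)} = \frac{c + c}{n + \frac{1}{1 + c}} = \frac{2 c}{n + \frac{1}{1 + c}}$)
$- 1528 F{\left(-2,-6 \right)} = - 1528 \cdot 2 \left(-6\right) \frac{1}{1 - 2 \left(1 - 6\right)} \left(1 - 6\right) = - 1528 \cdot 2 \left(-6\right) \frac{1}{1 - -10} \left(-5\right) = - 1528 \cdot 2 \left(-6\right) \frac{1}{1 + 10} \left(-5\right) = - 1528 \cdot 2 \left(-6\right) \frac{1}{11} \left(-5\right) = \left(-1528\right) \frac{60}{11} = - \frac{91680}{11}$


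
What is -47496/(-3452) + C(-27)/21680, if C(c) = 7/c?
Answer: 6950558599/505165680 ≈ 13.759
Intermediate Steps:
-47496/(-3452) + C(-27)/21680 = -47496/(-3452) + (7/(-27))/21680 = -47496*(-1/3452) + (7*(-1/27))*(1/21680) = 11874/863 - 7/27*1/21680 = 11874/863 - 7/585360 = 6950558599/505165680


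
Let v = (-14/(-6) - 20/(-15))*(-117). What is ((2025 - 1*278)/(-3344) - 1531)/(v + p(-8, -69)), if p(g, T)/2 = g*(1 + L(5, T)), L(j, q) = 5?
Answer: 1707137/585200 ≈ 2.9172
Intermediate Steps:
p(g, T) = 12*g (p(g, T) = 2*(g*(1 + 5)) = 2*(g*6) = 2*(6*g) = 12*g)
v = -429 (v = (-14*(-1/6) - 20*(-1/15))*(-117) = (7/3 + 4/3)*(-117) = (11/3)*(-117) = -429)
((2025 - 1*278)/(-3344) - 1531)/(v + p(-8, -69)) = ((2025 - 1*278)/(-3344) - 1531)/(-429 + 12*(-8)) = ((2025 - 278)*(-1/3344) - 1531)/(-429 - 96) = (1747*(-1/3344) - 1531)/(-525) = (-1747/3344 - 1531)*(-1/525) = -5121411/3344*(-1/525) = 1707137/585200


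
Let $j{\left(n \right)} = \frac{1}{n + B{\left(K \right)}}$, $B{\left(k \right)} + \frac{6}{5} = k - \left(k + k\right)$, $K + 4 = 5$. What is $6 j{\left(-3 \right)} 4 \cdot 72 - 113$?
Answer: $- \frac{5789}{13} \approx -445.31$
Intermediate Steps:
$K = 1$ ($K = -4 + 5 = 1$)
$B{\left(k \right)} = - \frac{6}{5} - k$ ($B{\left(k \right)} = - \frac{6}{5} + \left(k - \left(k + k\right)\right) = - \frac{6}{5} + \left(k - 2 k\right) = - \frac{6}{5} - k$)
$j{\left(n \right)} = \frac{1}{- \frac{11}{5} + n}$ ($j{\left(n \right)} = \frac{1}{n - \frac{11}{5}} = \frac{1}{- \frac{11}{5} + n}$)
$6 j{\left(-3 \right)} 4 \cdot 72 - 113 = 6 \frac{5}{-11 + 5 \left(-3\right)} 4 \cdot 72 - 113 = 6 \frac{5}{-11 - 15} \cdot 4 \cdot 72 - 113 = 6 \frac{5}{-26} \cdot 4 \cdot 72 - 113 = 6 \cdot 5 \left(- \frac{1}{26}\right) 4 \cdot 72 - 113 = 6 \left(- \frac{5}{26}\right) 4 \cdot 72 - 113 = \left(- \frac{15}{13}\right) 4 \cdot 72 - 113 = \left(- \frac{60}{13}\right) 72 - 113 = - \frac{4320}{13} - 113 = - \frac{5789}{13}$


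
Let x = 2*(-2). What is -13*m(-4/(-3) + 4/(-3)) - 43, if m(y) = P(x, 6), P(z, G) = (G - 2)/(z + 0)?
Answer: -30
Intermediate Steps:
x = -4
P(z, G) = (-2 + G)/z
m(y) = -1 (m(y) = (-2 + 6)/(-4) = -¼*4 = -1)
-13*m(-4/(-3) + 4/(-3)) - 43 = -13*(-1) - 43 = 13 - 43 = -30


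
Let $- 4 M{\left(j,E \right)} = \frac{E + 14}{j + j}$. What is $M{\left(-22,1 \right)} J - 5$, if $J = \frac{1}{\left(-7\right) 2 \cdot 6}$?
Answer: $- \frac{24645}{4928} \approx -5.001$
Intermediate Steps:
$M{\left(j,E \right)} = - \frac{14 + E}{8 j}$ ($M{\left(j,E \right)} = - \frac{\left(E + 14\right) \frac{1}{j + j}}{4} = - \frac{\left(14 + E\right) \frac{1}{2 j}}{4} = - \frac{\frac{1}{2} \frac{1}{j} \left(14 + E\right)}{4} = - \frac{14 + E}{8 j}$)
$J = - \frac{1}{84}$ ($J = \frac{1}{\left(-14\right) 6} = \frac{1}{-84} = - \frac{1}{84} \approx -0.011905$)
$M{\left(-22,1 \right)} J - 5 = \frac{-14 - 1}{8 \left(-22\right)} \left(- \frac{1}{84}\right) - 5 = \frac{1}{8} \left(- \frac{1}{22}\right) \left(-14 - 1\right) \left(- \frac{1}{84}\right) - 5 = \frac{1}{8} \left(- \frac{1}{22}\right) \left(-15\right) \left(- \frac{1}{84}\right) - 5 = \frac{15}{176} \left(- \frac{1}{84}\right) - 5 = - \frac{5}{4928} - 5 = - \frac{24645}{4928}$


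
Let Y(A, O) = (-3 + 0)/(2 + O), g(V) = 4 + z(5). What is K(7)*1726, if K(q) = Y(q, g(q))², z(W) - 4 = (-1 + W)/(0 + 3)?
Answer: 69903/578 ≈ 120.94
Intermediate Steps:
z(W) = 11/3 + W/3 (z(W) = 4 + (-1 + W)/(0 + 3) = 4 + (-1 + W)/3 = 4 + (-1 + W)*(⅓) = 4 + (-⅓ + W/3) = 11/3 + W/3)
g(V) = 28/3 (g(V) = 4 + (11/3 + (⅓)*5) = 4 + (11/3 + 5/3) = 4 + 16/3 = 28/3)
Y(A, O) = -3/(2 + O)
K(q) = 81/1156 (K(q) = (-3/(2 + 28/3))² = (-3/34/3)² = (-3*3/34)² = (-9/34)² = 81/1156)
K(7)*1726 = (81/1156)*1726 = 69903/578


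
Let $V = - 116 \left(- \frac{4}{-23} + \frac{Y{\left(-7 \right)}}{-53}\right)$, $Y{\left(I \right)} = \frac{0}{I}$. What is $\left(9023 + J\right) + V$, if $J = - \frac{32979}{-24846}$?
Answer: $\frac{1715165169}{190486} \approx 9004.2$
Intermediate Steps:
$Y{\left(I \right)} = 0$
$V = - \frac{464}{23}$ ($V = - 116 \left(- \frac{4}{-23} + \frac{0}{-53}\right) = - 116 \left(\left(-4\right) \left(- \frac{1}{23}\right) + 0 \left(- \frac{1}{53}\right)\right) = - 116 \left(\frac{4}{23} + 0\right) = \left(-116\right) \frac{4}{23} = - \frac{464}{23} \approx -20.174$)
$J = \frac{10993}{8282}$ ($J = \left(-32979\right) \left(- \frac{1}{24846}\right) = \frac{10993}{8282} \approx 1.3273$)
$\left(9023 + J\right) + V = \left(9023 + \frac{10993}{8282}\right) - \frac{464}{23} = \frac{74739479}{8282} - \frac{464}{23} = \frac{1715165169}{190486}$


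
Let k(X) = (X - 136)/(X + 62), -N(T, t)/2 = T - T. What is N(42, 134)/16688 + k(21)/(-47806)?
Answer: 115/3967898 ≈ 2.8983e-5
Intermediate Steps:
N(T, t) = 0 (N(T, t) = -2*(T - T) = -2*0 = 0)
k(X) = (-136 + X)/(62 + X)
N(42, 134)/16688 + k(21)/(-47806) = 0/16688 + ((-136 + 21)/(62 + 21))/(-47806) = 0*(1/16688) + (-115/83)*(-1/47806) = 0 + ((1/83)*(-115))*(-1/47806) = 0 - 115/83*(-1/47806) = 0 + 115/3967898 = 115/3967898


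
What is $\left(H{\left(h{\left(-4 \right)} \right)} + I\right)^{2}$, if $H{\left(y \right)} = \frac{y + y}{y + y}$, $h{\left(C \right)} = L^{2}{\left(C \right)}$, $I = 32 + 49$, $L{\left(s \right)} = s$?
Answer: $6724$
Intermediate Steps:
$I = 81$
$h{\left(C \right)} = C^{2}$
$H{\left(y \right)} = 1$ ($H{\left(y \right)} = \frac{2 y}{2 y} = 2 y \frac{1}{2 y} = 1$)
$\left(H{\left(h{\left(-4 \right)} \right)} + I\right)^{2} = \left(1 + 81\right)^{2} = 82^{2} = 6724$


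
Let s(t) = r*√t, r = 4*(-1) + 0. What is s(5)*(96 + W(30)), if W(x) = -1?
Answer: -380*√5 ≈ -849.71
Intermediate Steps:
r = -4 (r = -4 + 0 = -4)
s(t) = -4*√t
s(5)*(96 + W(30)) = (-4*√5)*(96 - 1) = -4*√5*95 = -380*√5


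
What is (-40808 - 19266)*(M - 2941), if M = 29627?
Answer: -1603134764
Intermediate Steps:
(-40808 - 19266)*(M - 2941) = (-40808 - 19266)*(29627 - 2941) = -60074*26686 = -1603134764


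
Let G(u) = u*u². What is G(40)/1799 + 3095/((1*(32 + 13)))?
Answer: 1689581/16191 ≈ 104.35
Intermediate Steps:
G(u) = u³
G(40)/1799 + 3095/((1*(32 + 13))) = 40³/1799 + 3095/((1*(32 + 13))) = 64000*(1/1799) + 3095/((1*45)) = 64000/1799 + 3095/45 = 64000/1799 + 3095*(1/45) = 64000/1799 + 619/9 = 1689581/16191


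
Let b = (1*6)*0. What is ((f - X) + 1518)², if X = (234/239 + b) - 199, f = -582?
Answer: 73457802961/57121 ≈ 1.2860e+6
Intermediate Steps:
b = 0 (b = 6*0 = 0)
X = -47327/239 (X = (234/239 + 0) - 199 = 234/239 - 199 = -47327/239 ≈ -198.02)
((f - X) + 1518)² = ((-582 - 1*(-47327/239)) + 1518)² = ((-582 + 47327/239) + 1518)² = (-91771/239 + 1518)² = (271031/239)² = 73457802961/57121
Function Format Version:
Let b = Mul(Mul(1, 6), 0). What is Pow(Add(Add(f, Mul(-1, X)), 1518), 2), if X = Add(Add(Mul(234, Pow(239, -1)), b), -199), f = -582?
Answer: Rational(73457802961, 57121) ≈ 1.2860e+6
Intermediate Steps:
b = 0 (b = Mul(6, 0) = 0)
X = Rational(-47327, 239) (X = Add(Add(Mul(234, Pow(239, -1)), 0), -199) = Add(Add(Mul(234, Rational(1, 239)), 0), -199) = Add(Add(Rational(234, 239), 0), -199) = Add(Rational(234, 239), -199) = Rational(-47327, 239) ≈ -198.02)
Pow(Add(Add(f, Mul(-1, X)), 1518), 2) = Pow(Add(Add(-582, Mul(-1, Rational(-47327, 239))), 1518), 2) = Pow(Add(Add(-582, Rational(47327, 239)), 1518), 2) = Pow(Add(Rational(-91771, 239), 1518), 2) = Pow(Rational(271031, 239), 2) = Rational(73457802961, 57121)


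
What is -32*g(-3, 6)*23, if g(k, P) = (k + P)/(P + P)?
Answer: -184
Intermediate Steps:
g(k, P) = (P + k)/(2*P) (g(k, P) = (P + k)/((2*P)) = (P + k)*(1/(2*P)) = (P + k)/(2*P))
-32*g(-3, 6)*23 = -16*(6 - 3)/6*23 = -16*3/6*23 = -32*¼*23 = -8*23 = -184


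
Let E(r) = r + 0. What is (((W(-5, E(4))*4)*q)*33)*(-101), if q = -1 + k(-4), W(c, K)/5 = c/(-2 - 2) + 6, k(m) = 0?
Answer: 483285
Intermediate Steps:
E(r) = r
W(c, K) = 30 - 5*c/4 (W(c, K) = 5*(c/(-2 - 2) + 6) = 5*(c/(-4) + 6) = 5*(-c/4 + 6) = 5*(6 - c/4) = 30 - 5*c/4)
q = -1 (q = -1 + 0 = -1)
(((W(-5, E(4))*4)*q)*33)*(-101) = ((((30 - 5/4*(-5))*4)*(-1))*33)*(-101) = ((((30 + 25/4)*4)*(-1))*33)*(-101) = ((((145/4)*4)*(-1))*33)*(-101) = ((145*(-1))*33)*(-101) = -145*33*(-101) = -4785*(-101) = 483285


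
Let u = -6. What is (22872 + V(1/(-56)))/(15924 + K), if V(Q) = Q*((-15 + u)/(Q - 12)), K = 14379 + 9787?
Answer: 3078567/5396114 ≈ 0.57052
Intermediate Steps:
K = 24166
V(Q) = -21*Q/(-12 + Q) (V(Q) = Q*((-15 - 6)/(Q - 12)) = Q*(-21/(-12 + Q)) = -21*Q/(-12 + Q))
(22872 + V(1/(-56)))/(15924 + K) = (22872 - 21/(-56*(-12 + 1/(-56))))/(15924 + 24166) = (22872 - 21*(-1/56)/(-12 - 1/56))/40090 = (22872 - 21*(-1/56)/(-673/56))*(1/40090) = (22872 - 21*(-1/56)*(-56/673))*(1/40090) = (22872 - 21/673)*(1/40090) = (15392835/673)*(1/40090) = 3078567/5396114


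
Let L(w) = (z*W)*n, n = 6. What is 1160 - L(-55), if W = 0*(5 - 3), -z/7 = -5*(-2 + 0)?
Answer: 1160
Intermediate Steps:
z = -70 (z = -(-35)*(-2 + 0) = -(-35)*(-2) = -7*10 = -70)
W = 0 (W = 0*2 = 0)
L(w) = 0 (L(w) = -70*0*6 = 0*6 = 0)
1160 - L(-55) = 1160 - 1*0 = 1160 + 0 = 1160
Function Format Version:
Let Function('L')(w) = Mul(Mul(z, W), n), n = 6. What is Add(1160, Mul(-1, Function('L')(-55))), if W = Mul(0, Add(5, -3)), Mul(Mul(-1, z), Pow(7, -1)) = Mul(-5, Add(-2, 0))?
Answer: 1160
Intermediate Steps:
z = -70 (z = Mul(-7, Mul(-5, Add(-2, 0))) = Mul(-7, Mul(-5, -2)) = Mul(-7, 10) = -70)
W = 0 (W = Mul(0, 2) = 0)
Function('L')(w) = 0 (Function('L')(w) = Mul(Mul(-70, 0), 6) = Mul(0, 6) = 0)
Add(1160, Mul(-1, Function('L')(-55))) = Add(1160, Mul(-1, 0)) = Add(1160, 0) = 1160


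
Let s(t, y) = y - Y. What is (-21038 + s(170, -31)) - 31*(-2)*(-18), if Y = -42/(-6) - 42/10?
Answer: -110939/5 ≈ -22188.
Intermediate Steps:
Y = 14/5 (Y = -42*(-⅙) - 42*⅒ = 7 - 21/5 = 14/5 ≈ 2.8000)
s(t, y) = -14/5 + y (s(t, y) = y - 1*14/5 = y - 14/5 = -14/5 + y)
(-21038 + s(170, -31)) - 31*(-2)*(-18) = (-21038 + (-14/5 - 31)) - 31*(-2)*(-18) = (-21038 - 169/5) + 62*(-18) = -105359/5 - 1116 = -110939/5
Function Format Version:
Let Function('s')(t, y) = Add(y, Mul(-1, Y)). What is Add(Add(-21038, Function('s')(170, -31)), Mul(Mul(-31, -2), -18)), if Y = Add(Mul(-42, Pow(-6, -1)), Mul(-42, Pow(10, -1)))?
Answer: Rational(-110939, 5) ≈ -22188.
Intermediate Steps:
Y = Rational(14, 5) (Y = Add(Mul(-42, Rational(-1, 6)), Mul(-42, Rational(1, 10))) = Add(7, Rational(-21, 5)) = Rational(14, 5) ≈ 2.8000)
Function('s')(t, y) = Add(Rational(-14, 5), y) (Function('s')(t, y) = Add(y, Mul(-1, Rational(14, 5))) = Add(y, Rational(-14, 5)) = Add(Rational(-14, 5), y))
Add(Add(-21038, Function('s')(170, -31)), Mul(Mul(-31, -2), -18)) = Add(Add(-21038, Add(Rational(-14, 5), -31)), Mul(Mul(-31, -2), -18)) = Add(Add(-21038, Rational(-169, 5)), Mul(62, -18)) = Add(Rational(-105359, 5), -1116) = Rational(-110939, 5)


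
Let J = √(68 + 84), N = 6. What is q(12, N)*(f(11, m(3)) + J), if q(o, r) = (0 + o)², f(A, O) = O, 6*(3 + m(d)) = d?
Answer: -360 + 288*√38 ≈ 1415.4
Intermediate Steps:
m(d) = -3 + d/6
q(o, r) = o²
J = 2*√38 (J = √152 = 2*√38 ≈ 12.329)
q(12, N)*(f(11, m(3)) + J) = 12²*((-3 + (⅙)*3) + 2*√38) = 144*((-3 + ½) + 2*√38) = 144*(-5/2 + 2*√38) = -360 + 288*√38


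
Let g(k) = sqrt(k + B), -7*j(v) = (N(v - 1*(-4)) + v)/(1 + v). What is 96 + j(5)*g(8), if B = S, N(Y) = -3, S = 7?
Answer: 96 - sqrt(15)/21 ≈ 95.816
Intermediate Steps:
B = 7
j(v) = -(-3 + v)/(7*(1 + v))
g(k) = sqrt(7 + k) (g(k) = sqrt(k + 7) = sqrt(7 + k))
96 + j(5)*g(8) = 96 + ((3 - 1*5)/(7*(1 + 5)))*sqrt(7 + 8) = 96 + ((1/7)*(3 - 5)/6)*sqrt(15) = 96 + ((1/7)*(1/6)*(-2))*sqrt(15) = 96 - sqrt(15)/21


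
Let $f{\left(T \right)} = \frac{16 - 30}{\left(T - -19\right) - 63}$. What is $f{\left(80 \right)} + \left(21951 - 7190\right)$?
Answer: $\frac{265691}{18} \approx 14761.0$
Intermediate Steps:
$f{\left(T \right)} = - \frac{14}{-44 + T}$ ($f{\left(T \right)} = - \frac{14}{\left(T + 19\right) - 63} = - \frac{14}{\left(19 + T\right) - 63} = - \frac{14}{-44 + T}$)
$f{\left(80 \right)} + \left(21951 - 7190\right) = - \frac{14}{-44 + 80} + \left(21951 - 7190\right) = - \frac{14}{36} + 14761 = \left(-14\right) \frac{1}{36} + 14761 = - \frac{7}{18} + 14761 = \frac{265691}{18}$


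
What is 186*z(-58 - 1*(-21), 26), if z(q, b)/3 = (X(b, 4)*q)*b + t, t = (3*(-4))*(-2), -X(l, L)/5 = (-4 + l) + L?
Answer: 69796872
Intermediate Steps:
X(l, L) = 20 - 5*L - 5*l (X(l, L) = -5*((-4 + l) + L) = -5*(-4 + L + l) = 20 - 5*L - 5*l)
t = 24 (t = -12*(-2) = 24)
z(q, b) = 72 - 15*q*b² (z(q, b) = 3*(((20 - 5*4 - 5*b)*q)*b + 24) = 3*(((20 - 20 - 5*b)*q)*b + 24) = 3*(((-5*b)*q)*b + 24) = 3*((-5*b*q)*b + 24) = 3*(-5*q*b² + 24) = 3*(24 - 5*q*b²) = 72 - 15*q*b²)
186*z(-58 - 1*(-21), 26) = 186*(72 - 15*(-58 - 1*(-21))*26²) = 186*(72 - 15*(-58 + 21)*676) = 186*(72 - 15*(-37)*676) = 186*(72 + 375180) = 186*375252 = 69796872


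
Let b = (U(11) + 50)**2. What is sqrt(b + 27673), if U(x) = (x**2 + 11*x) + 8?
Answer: sqrt(117673) ≈ 343.04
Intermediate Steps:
U(x) = 8 + x**2 + 11*x
b = 90000 (b = ((8 + 11**2 + 11*11) + 50)**2 = ((8 + 121 + 121) + 50)**2 = (250 + 50)**2 = 300**2 = 90000)
sqrt(b + 27673) = sqrt(90000 + 27673) = sqrt(117673)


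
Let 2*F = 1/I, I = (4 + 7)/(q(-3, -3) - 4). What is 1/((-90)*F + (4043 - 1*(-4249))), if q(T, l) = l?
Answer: 11/91527 ≈ 0.00012018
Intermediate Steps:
I = -11/7 (I = (4 + 7)/(-3 - 4) = 11/(-7) = 11*(-1/7) = -11/7 ≈ -1.5714)
F = -7/22 (F = 1/(2*(-11/7)) = (1/2)*(-7/11) = -7/22 ≈ -0.31818)
1/((-90)*F + (4043 - 1*(-4249))) = 1/(-90*(-7/22) + (4043 - 1*(-4249))) = 1/(-18*5*(-7/22) + (4043 + 4249)) = 1/(-90*(-7/22) + 8292) = 1/(315/11 + 8292) = 1/(91527/11) = 11/91527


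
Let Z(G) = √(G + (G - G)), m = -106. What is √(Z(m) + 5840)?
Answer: √(5840 + I*√106) ≈ 76.42 + 0.0674*I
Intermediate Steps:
Z(G) = √G (Z(G) = √(G + 0) = √G)
√(Z(m) + 5840) = √(√(-106) + 5840) = √(I*√106 + 5840) = √(5840 + I*√106)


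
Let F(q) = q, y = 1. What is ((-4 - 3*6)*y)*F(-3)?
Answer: 66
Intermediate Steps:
((-4 - 3*6)*y)*F(-3) = ((-4 - 3*6)*1)*(-3) = ((-4 - 18)*1)*(-3) = -22*1*(-3) = -22*(-3) = 66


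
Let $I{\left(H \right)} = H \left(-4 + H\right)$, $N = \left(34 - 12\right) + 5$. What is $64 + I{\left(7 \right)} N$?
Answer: $631$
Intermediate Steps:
$N = 27$ ($N = 22 + 5 = 27$)
$64 + I{\left(7 \right)} N = 64 + 7 \left(-4 + 7\right) 27 = 64 + 7 \cdot 3 \cdot 27 = 64 + 21 \cdot 27 = 64 + 567 = 631$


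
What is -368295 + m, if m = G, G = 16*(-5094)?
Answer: -449799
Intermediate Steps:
G = -81504
m = -81504
-368295 + m = -368295 - 81504 = -449799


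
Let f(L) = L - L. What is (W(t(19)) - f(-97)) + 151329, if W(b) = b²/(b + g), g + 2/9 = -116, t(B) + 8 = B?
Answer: 143307474/947 ≈ 1.5133e+5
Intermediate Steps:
t(B) = -8 + B
f(L) = 0
g = -1046/9 (g = -2/9 - 116 = -1046/9 ≈ -116.22)
W(b) = b²/(-1046/9 + b) (W(b) = b²/(b - 1046/9) = b²/(-1046/9 + b))
(W(t(19)) - f(-97)) + 151329 = (9*(-8 + 19)²/(-1046 + 9*(-8 + 19)) - 1*0) + 151329 = (9*11²/(-1046 + 9*11) + 0) + 151329 = (9*121/(-1046 + 99) + 0) + 151329 = (9*121/(-947) + 0) + 151329 = (9*121*(-1/947) + 0) + 151329 = (-1089/947 + 0) + 151329 = -1089/947 + 151329 = 143307474/947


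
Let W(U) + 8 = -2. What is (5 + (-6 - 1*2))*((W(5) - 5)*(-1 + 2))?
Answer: 45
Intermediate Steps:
W(U) = -10 (W(U) = -8 - 2 = -10)
(5 + (-6 - 1*2))*((W(5) - 5)*(-1 + 2)) = (5 + (-6 - 1*2))*((-10 - 5)*(-1 + 2)) = (5 + (-6 - 2))*(-15*1) = (5 - 8)*(-15) = -3*(-15) = 45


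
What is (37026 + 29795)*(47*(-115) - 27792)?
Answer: -2218256737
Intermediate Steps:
(37026 + 29795)*(47*(-115) - 27792) = 66821*(-5405 - 27792) = 66821*(-33197) = -2218256737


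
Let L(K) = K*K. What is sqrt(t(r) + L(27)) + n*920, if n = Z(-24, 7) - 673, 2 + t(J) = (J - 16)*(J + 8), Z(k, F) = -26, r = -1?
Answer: -643080 + 4*sqrt(38) ≈ -6.4306e+5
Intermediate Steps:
L(K) = K**2
t(J) = -2 + (-16 + J)*(8 + J) (t(J) = -2 + (J - 16)*(J + 8) = -2 + (-16 + J)*(8 + J))
n = -699 (n = -26 - 673 = -699)
sqrt(t(r) + L(27)) + n*920 = sqrt((-130 + (-1)**2 - 8*(-1)) + 27**2) - 699*920 = sqrt((-130 + 1 + 8) + 729) - 643080 = sqrt(-121 + 729) - 643080 = sqrt(608) - 643080 = 4*sqrt(38) - 643080 = -643080 + 4*sqrt(38)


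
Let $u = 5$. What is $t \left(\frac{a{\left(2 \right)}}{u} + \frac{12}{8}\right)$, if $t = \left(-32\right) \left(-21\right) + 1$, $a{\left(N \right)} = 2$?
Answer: $\frac{12787}{10} \approx 1278.7$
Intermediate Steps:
$t = 673$ ($t = 672 + 1 = 673$)
$t \left(\frac{a{\left(2 \right)}}{u} + \frac{12}{8}\right) = 673 \left(\frac{2}{5} + \frac{12}{8}\right) = 673 \left(2 \cdot \frac{1}{5} + 12 \cdot \frac{1}{8}\right) = 673 \left(\frac{2}{5} + \frac{3}{2}\right) = 673 \cdot \frac{19}{10} = \frac{12787}{10}$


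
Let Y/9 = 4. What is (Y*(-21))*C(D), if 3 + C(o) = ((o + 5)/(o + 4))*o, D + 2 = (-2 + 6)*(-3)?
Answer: 58968/5 ≈ 11794.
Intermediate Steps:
Y = 36 (Y = 9*4 = 36)
D = -14 (D = -2 + (-2 + 6)*(-3) = -2 + 4*(-3) = -2 - 12 = -14)
C(o) = -3 + o*(5 + o)/(4 + o) (C(o) = -3 + ((o + 5)/(o + 4))*o = -3 + ((5 + o)/(4 + o))*o = -3 + o*(5 + o)/(4 + o))
(Y*(-21))*C(D) = (36*(-21))*((-12 + (-14)² + 2*(-14))/(4 - 14)) = -756*(-12 + 196 - 28)/(-10) = -(-378)*156/5 = -756*(-78/5) = 58968/5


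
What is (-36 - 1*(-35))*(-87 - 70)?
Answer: 157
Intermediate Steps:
(-36 - 1*(-35))*(-87 - 70) = (-36 + 35)*(-157) = -1*(-157) = 157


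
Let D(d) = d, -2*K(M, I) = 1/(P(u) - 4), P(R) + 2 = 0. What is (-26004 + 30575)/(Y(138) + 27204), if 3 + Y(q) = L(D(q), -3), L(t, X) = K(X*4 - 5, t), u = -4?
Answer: 54852/326413 ≈ 0.16804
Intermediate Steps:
P(R) = -2 (P(R) = -2 + 0 = -2)
K(M, I) = 1/12 (K(M, I) = -1/(2*(-2 - 4)) = -½/(-6) = -½*(-⅙) = 1/12)
L(t, X) = 1/12
Y(q) = -35/12 (Y(q) = -3 + 1/12 = -35/12)
(-26004 + 30575)/(Y(138) + 27204) = (-26004 + 30575)/(-35/12 + 27204) = 4571/(326413/12) = 4571*(12/326413) = 54852/326413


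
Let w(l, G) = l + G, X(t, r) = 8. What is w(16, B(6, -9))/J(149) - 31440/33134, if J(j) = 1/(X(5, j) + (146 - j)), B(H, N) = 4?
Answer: 1640980/16567 ≈ 99.051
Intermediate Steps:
J(j) = 1/(154 - j) (J(j) = 1/(8 + (146 - j)) = 1/(154 - j))
w(l, G) = G + l
w(16, B(6, -9))/J(149) - 31440/33134 = (4 + 16)/(1/(154 - 1*149)) - 31440/33134 = 20/(1/(154 - 149)) - 31440*1/33134 = 20/(1/5) - 15720/16567 = 20/(⅕) - 15720/16567 = 20*5 - 15720/16567 = 100 - 15720/16567 = 1640980/16567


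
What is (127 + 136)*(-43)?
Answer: -11309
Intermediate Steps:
(127 + 136)*(-43) = 263*(-43) = -11309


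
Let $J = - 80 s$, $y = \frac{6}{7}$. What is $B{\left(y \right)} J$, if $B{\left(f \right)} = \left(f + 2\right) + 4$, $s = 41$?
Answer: $- \frac{157440}{7} \approx -22491.0$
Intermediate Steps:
$y = \frac{6}{7}$ ($y = 6 \cdot \frac{1}{7} = \frac{6}{7} \approx 0.85714$)
$B{\left(f \right)} = 6 + f$ ($B{\left(f \right)} = \left(2 + f\right) + 4 = 6 + f$)
$J = -3280$ ($J = \left(-80\right) 41 = -3280$)
$B{\left(y \right)} J = \left(6 + \frac{6}{7}\right) \left(-3280\right) = \frac{48}{7} \left(-3280\right) = - \frac{157440}{7}$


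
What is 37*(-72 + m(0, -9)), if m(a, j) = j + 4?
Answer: -2849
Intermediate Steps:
m(a, j) = 4 + j
37*(-72 + m(0, -9)) = 37*(-72 + (4 - 9)) = 37*(-72 - 5) = 37*(-77) = -2849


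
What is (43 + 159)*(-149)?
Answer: -30098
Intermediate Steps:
(43 + 159)*(-149) = 202*(-149) = -30098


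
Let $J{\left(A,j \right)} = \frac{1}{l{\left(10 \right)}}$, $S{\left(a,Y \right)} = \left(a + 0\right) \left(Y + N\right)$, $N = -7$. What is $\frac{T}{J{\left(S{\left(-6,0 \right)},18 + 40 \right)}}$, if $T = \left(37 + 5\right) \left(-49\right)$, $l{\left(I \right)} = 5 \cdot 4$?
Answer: $-41160$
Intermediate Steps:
$l{\left(I \right)} = 20$
$S{\left(a,Y \right)} = a \left(-7 + Y\right)$ ($S{\left(a,Y \right)} = \left(a + 0\right) \left(Y - 7\right) = a \left(-7 + Y\right)$)
$T = -2058$ ($T = 42 \left(-49\right) = -2058$)
$J{\left(A,j \right)} = \frac{1}{20}$
$\frac{T}{J{\left(S{\left(-6,0 \right)},18 + 40 \right)}} = - 2058 \frac{1}{\frac{1}{20}} = \left(-2058\right) 20 = -41160$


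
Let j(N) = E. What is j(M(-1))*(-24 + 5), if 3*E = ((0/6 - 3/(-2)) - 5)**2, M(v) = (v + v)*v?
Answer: -931/12 ≈ -77.583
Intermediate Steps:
M(v) = 2*v**2 (M(v) = (2*v)*v = 2*v**2)
E = 49/12 (E = ((0/6 - 3/(-2)) - 5)**2/3 = ((0*(1/6) - 3*(-1/2)) - 5)**2/3 = ((0 + 3/2) - 5)**2/3 = (3/2 - 5)**2/3 = (-7/2)**2/3 = (1/3)*(49/4) = 49/12 ≈ 4.0833)
j(N) = 49/12
j(M(-1))*(-24 + 5) = 49*(-24 + 5)/12 = (49/12)*(-19) = -931/12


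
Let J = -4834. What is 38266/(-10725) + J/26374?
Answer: -530536067/141430575 ≈ -3.7512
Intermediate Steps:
38266/(-10725) + J/26374 = 38266/(-10725) - 4834/26374 = 38266*(-1/10725) - 4834*1/26374 = -38266/10725 - 2417/13187 = -530536067/141430575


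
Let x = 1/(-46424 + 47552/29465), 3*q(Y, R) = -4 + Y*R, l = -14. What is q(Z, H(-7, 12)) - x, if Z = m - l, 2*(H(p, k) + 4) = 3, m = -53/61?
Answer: -3072837301277/250313916264 ≈ -12.276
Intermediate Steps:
m = -53/61 (m = -53*1/61 = -53/61 ≈ -0.86885)
H(p, k) = -5/2 (H(p, k) = -4 + (½)*3 = -4 + 3/2 = -5/2)
Z = 801/61 (Z = -53/61 - 1*(-14) = -53/61 + 14 = 801/61 ≈ 13.131)
q(Y, R) = -4/3 + R*Y/3 (q(Y, R) = (-4 + Y*R)/3 = (-4 + R*Y)/3 = -4/3 + R*Y/3)
x = -29465/1367835608 (x = 1/(-46424 + 47552*(1/29465)) = 1/(-46424 + 47552/29465) = 1/(-1367835608/29465) = -29465/1367835608 ≈ -2.1541e-5)
q(Z, H(-7, 12)) - x = (-4/3 + (⅓)*(-5/2)*(801/61)) - 1*(-29465/1367835608) = (-4/3 - 1335/122) + 29465/1367835608 = -4493/366 + 29465/1367835608 = -3072837301277/250313916264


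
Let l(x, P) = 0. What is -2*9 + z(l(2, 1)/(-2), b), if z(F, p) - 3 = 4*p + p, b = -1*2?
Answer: -25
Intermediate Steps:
b = -2
z(F, p) = 3 + 5*p (z(F, p) = 3 + (4*p + p) = 3 + 5*p)
-2*9 + z(l(2, 1)/(-2), b) = -2*9 + (3 + 5*(-2)) = -18 + (3 - 10) = -18 - 7 = -25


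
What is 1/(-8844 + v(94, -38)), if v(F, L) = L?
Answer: -1/8882 ≈ -0.00011259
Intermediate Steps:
1/(-8844 + v(94, -38)) = 1/(-8844 - 38) = 1/(-8882) = -1/8882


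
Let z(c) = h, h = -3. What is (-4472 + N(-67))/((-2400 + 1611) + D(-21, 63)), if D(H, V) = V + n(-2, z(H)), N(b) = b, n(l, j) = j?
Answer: 1513/243 ≈ 6.2263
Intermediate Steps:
z(c) = -3
D(H, V) = -3 + V (D(H, V) = V - 3 = -3 + V)
(-4472 + N(-67))/((-2400 + 1611) + D(-21, 63)) = (-4472 - 67)/((-2400 + 1611) + (-3 + 63)) = -4539/(-789 + 60) = -4539/(-729) = -4539*(-1/729) = 1513/243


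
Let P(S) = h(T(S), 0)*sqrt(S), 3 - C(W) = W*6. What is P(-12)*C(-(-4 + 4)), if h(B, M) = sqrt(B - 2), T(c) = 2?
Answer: 0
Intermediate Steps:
h(B, M) = sqrt(-2 + B)
C(W) = 3 - 6*W (C(W) = 3 - W*6 = 3 - 6*W)
P(S) = 0 (P(S) = sqrt(-2 + 2)*sqrt(S) = sqrt(0)*sqrt(S) = 0*sqrt(S) = 0)
P(-12)*C(-(-4 + 4)) = 0*(3 - (-6)*(-4 + 4)) = 0*(3 - (-6)*0) = 0*(3 - 6*0) = 0*(3 + 0) = 0*3 = 0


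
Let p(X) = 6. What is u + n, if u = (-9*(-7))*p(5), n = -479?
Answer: -101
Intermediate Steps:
u = 378 (u = -9*(-7)*6 = 63*6 = 378)
u + n = 378 - 479 = -101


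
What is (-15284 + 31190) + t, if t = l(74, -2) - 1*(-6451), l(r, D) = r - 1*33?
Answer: 22398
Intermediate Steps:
l(r, D) = -33 + r (l(r, D) = r - 33 = -33 + r)
t = 6492 (t = (-33 + 74) - 1*(-6451) = 41 + 6451 = 6492)
(-15284 + 31190) + t = (-15284 + 31190) + 6492 = 15906 + 6492 = 22398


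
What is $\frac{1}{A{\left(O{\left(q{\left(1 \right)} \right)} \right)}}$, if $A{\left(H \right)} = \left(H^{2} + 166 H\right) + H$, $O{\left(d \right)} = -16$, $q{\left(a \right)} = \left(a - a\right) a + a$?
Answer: $- \frac{1}{2416} \approx -0.00041391$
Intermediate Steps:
$q{\left(a \right)} = a$ ($q{\left(a \right)} = 0 a + a = 0 + a = a$)
$A{\left(H \right)} = H^{2} + 167 H$
$\frac{1}{A{\left(O{\left(q{\left(1 \right)} \right)} \right)}} = \frac{1}{\left(-16\right) \left(167 - 16\right)} = \frac{1}{\left(-16\right) 151} = \frac{1}{-2416} = - \frac{1}{2416}$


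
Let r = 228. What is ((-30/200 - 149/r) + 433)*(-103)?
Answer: -12687128/285 ≈ -44516.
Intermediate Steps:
((-30/200 - 149/r) + 433)*(-103) = ((-30/200 - 149/228) + 433)*(-103) = ((-30*1/200 - 149*1/228) + 433)*(-103) = ((-3/20 - 149/228) + 433)*(-103) = (-229/285 + 433)*(-103) = (123176/285)*(-103) = -12687128/285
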